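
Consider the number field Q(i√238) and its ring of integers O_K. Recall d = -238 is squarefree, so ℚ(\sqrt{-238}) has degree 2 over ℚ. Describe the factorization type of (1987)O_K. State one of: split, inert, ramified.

split

d = -238 ≡ 2 (mod 4), so O_K = ℤ[√-238] and disc(K) = 4d = -952.
1987 ∤ -952, so 1987 is unramified.
(-238/1987) = 1749^993 mod 1987 = 1, giving Legendre symbol 1.
(-238/1987) = 1, so 1987 splits.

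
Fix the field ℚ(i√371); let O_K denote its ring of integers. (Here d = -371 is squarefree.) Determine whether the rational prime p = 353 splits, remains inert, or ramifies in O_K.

-371 mod 4 = 1, hence disc K = -371 and O_K = ℤ[(1+√-371)/2].
disc(K) = -371 is not divisible by 353; 353 is unramified.
(-371/353) = 335^176 mod 353 = 1, giving Legendre symbol 1.
d is a quadratic residue mod p, hence 353 splits in O_K.

split — (353) = 𝔭₁𝔭₂ with 𝔭₁ ≠ 𝔭₂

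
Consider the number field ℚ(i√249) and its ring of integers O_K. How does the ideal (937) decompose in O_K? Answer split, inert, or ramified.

d = -249 ≡ 3 (mod 4), so O_K = ℤ[√-249] and disc(K) = 4d = -996.
Since gcd(937, -996) = 1 the prime 937 does not ramify.
Legendre symbol by Euler's criterion: (-249/937) ≡ (-249)^468 ≡ 936 (mod 937), i.e. (-249/937) = -1.
Legendre symbol -1 ⇒ 937 is inert.

937 remains inert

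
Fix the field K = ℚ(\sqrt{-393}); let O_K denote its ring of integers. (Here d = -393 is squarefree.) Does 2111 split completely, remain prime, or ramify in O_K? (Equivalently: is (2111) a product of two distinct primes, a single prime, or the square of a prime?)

d = -393 ≡ 3 (mod 4), so O_K = ℤ[√-393] and disc(K) = 4d = -1572.
2111 ∤ -1572, so 2111 is unramified.
Compute (-393/2111) via Euler: 1718^((2111-1)/2) mod 2111 = 1, so (-393/2111) = 1.
Legendre symbol 1 ⇒ 2111 is split.

2111 splits in O_K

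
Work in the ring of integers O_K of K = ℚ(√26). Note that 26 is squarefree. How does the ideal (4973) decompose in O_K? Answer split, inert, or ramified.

split — (4973) = 𝔭₁𝔭₂ with 𝔭₁ ≠ 𝔭₂

Since 26 ≢ 1 mod 4, the ring of integers is ℤ[√26] with discriminant 4·26 = 104.
4973 ∤ 104, so 4973 is unramified.
Euler's criterion: 26^2486 mod 4973 = 1. Thus (26|4973) = 1.
d is a quadratic residue mod p, hence 4973 splits in O_K.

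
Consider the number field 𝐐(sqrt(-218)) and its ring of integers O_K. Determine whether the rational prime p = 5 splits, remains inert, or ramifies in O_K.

Since -218 ≢ 1 mod 4, the ring of integers is ℤ[√-218] with discriminant 4·(-218) = -872.
disc(K) = -872 is not divisible by 5; 5 is unramified.
Legendre symbol by Euler's criterion: (-218/5) ≡ (-218)^2 ≡ 4 (mod 5), i.e. (-218/5) = -1.
d is a non-residue mod p, hence 5 remains inert in O_K.

5 remains inert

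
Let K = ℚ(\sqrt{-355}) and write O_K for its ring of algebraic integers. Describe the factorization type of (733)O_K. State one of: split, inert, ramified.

splits completely

Since -355 ≡ 1 mod 4, the ring of integers is ℤ[(1+√-355)/2] with discriminant -355.
disc(K) = -355 is not divisible by 733; 733 is unramified.
Compute (-355/733) via Euler: 378^((733-1)/2) mod 733 = 1, so (-355/733) = 1.
d is a quadratic residue mod p, hence 733 splits in O_K.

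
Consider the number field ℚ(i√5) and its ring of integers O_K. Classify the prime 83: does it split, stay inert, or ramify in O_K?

p splits

d = -5 ≡ 3 (mod 4), so O_K = ℤ[√-5] and disc(K) = 4d = -20.
83 ∤ -20, so 83 is unramified.
(-5/83) = 78^41 mod 83 = 1, giving Legendre symbol 1.
d is a quadratic residue mod p, hence 83 splits in O_K.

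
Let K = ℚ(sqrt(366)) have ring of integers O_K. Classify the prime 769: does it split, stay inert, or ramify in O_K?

d = 366 ≡ 2 (mod 4), so O_K = ℤ[√366] and disc(K) = 4d = 1464.
Since gcd(769, 1464) = 1 the prime 769 does not ramify.
Euler's criterion: 366^384 mod 769 = 768. Thus (366|769) = -1.
d is a non-residue mod p, hence 769 remains inert in O_K.

remains prime (inert)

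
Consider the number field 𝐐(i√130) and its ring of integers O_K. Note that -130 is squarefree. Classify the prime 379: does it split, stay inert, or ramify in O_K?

inert

d = -130 ≡ 2 (mod 4), so O_K = ℤ[√-130] and disc(K) = 4d = -520.
Since gcd(379, -520) = 1 the prime 379 does not ramify.
Euler's criterion: (-130)^189 mod 379 = 378. Thus (-130|379) = -1.
Legendre symbol -1 ⇒ 379 is inert.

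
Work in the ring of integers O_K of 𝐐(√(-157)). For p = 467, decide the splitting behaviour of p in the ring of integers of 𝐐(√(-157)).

d = -157 ≡ 3 (mod 4), so O_K = ℤ[√-157] and disc(K) = 4d = -628.
Since gcd(467, -628) = 1 the prime 467 does not ramify.
Euler's criterion: (-157)^233 mod 467 = 466. Thus (-157|467) = -1.
d is a non-residue mod p, hence 467 remains inert in O_K.

remains prime (inert)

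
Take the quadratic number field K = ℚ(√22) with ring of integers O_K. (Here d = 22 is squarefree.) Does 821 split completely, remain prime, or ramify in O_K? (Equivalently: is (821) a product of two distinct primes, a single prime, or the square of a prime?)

d = 22 ≡ 2 (mod 4), so O_K = ℤ[√22] and disc(K) = 4d = 88.
disc(K) = 88 is not divisible by 821; 821 is unramified.
Euler's criterion: 22^410 mod 821 = 1. Thus (22|821) = 1.
(22/821) = 1, so 821 splits.

splits completely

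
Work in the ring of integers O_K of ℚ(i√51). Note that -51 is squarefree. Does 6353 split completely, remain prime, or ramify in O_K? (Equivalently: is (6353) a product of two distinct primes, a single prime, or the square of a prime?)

split — (6353) = 𝔭₁𝔭₂ with 𝔭₁ ≠ 𝔭₂

Since -51 ≡ 1 mod 4, the ring of integers is ℤ[(1+√-51)/2] with discriminant -51.
6353 ∤ -51, so 6353 is unramified.
Compute (-51/6353) via Euler: 6302^((6353-1)/2) mod 6353 = 1, so (-51/6353) = 1.
(-51/6353) = 1, so 6353 splits.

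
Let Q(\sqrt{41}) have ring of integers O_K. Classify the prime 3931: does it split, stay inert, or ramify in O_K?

d = 41 ≡ 1 (mod 4), so O_K = ℤ[(1+√41)/2] and disc(K) = d = 41.
disc(K) = 41 is not divisible by 3931; 3931 is unramified.
Euler's criterion: 41^1965 mod 3931 = 1. Thus (41|3931) = 1.
(41/3931) = 1, so 3931 splits.

splits completely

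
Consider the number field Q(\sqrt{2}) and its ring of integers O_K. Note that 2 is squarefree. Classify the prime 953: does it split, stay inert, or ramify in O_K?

2 mod 4 = 2, hence disc K = 4·2 = 8 and O_K = ℤ[√2].
Since gcd(953, 8) = 1 the prime 953 does not ramify.
Compute (2/953) via Euler: 2^((953-1)/2) mod 953 = 1, so (2/953) = 1.
d is a quadratic residue mod p, hence 953 splits in O_K.

p splits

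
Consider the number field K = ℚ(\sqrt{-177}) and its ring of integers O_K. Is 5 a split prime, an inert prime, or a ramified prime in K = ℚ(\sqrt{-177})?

remains prime (inert)

d = -177 ≡ 3 (mod 4), so O_K = ℤ[√-177] and disc(K) = 4d = -708.
disc(K) = -708 is not divisible by 5; 5 is unramified.
Compute (-177/5) via Euler: 3^((5-1)/2) mod 5 = 4, so (-177/5) = -1.
(-177/5) = -1, so 5 is inert.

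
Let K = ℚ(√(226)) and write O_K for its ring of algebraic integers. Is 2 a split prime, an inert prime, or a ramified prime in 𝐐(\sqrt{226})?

d = 226 ≡ 2 (mod 4), so O_K = ℤ[√226] and disc(K) = 4d = 904.
disc(K) = 904 = 2·452, so p = 2 is ramified.

ramified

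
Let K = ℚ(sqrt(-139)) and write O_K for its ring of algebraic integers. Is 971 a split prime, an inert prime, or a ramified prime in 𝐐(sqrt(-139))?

p splits

d = -139 ≡ 1 (mod 4), so O_K = ℤ[(1+√-139)/2] and disc(K) = d = -139.
Since gcd(971, -139) = 1 the prime 971 does not ramify.
Legendre symbol by Euler's criterion: (-139/971) ≡ (-139)^485 ≡ 1 (mod 971), i.e. (-139/971) = 1.
Legendre symbol 1 ⇒ 971 is split.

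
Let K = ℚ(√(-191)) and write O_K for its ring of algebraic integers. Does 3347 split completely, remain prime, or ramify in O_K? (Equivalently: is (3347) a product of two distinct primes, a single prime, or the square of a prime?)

-191 mod 4 = 1, hence disc K = -191 and O_K = ℤ[(1+√-191)/2].
Since gcd(3347, -191) = 1 the prime 3347 does not ramify.
Euler's criterion: (-191)^1673 mod 3347 = 1. Thus (-191|3347) = 1.
(-191/3347) = 1, so 3347 splits.

splits completely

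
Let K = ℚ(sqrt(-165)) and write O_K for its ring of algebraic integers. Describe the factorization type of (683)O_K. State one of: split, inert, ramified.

inert — (683) stays prime in O_K

-165 mod 4 = 3, hence disc K = 4·(-165) = -660 and O_K = ℤ[√-165].
disc(K) = -660 is not divisible by 683; 683 is unramified.
Euler's criterion: (-165)^341 mod 683 = 682. Thus (-165|683) = -1.
(-165/683) = -1, so 683 is inert.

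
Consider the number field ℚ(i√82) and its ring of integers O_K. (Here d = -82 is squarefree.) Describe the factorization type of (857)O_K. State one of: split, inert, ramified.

857 splits in O_K

Since -82 ≢ 1 mod 4, the ring of integers is ℤ[√-82] with discriminant 4·(-82) = -328.
Since gcd(857, -328) = 1 the prime 857 does not ramify.
(-82/857) = 775^428 mod 857 = 1, giving Legendre symbol 1.
Legendre symbol 1 ⇒ 857 is split.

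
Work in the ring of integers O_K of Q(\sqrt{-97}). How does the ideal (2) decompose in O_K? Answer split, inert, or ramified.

d = -97 ≡ 3 (mod 4), so O_K = ℤ[√-97] and disc(K) = 4d = -388.
2 divides disc(K) = -388, so 2 ramifies.

ramifies in O_K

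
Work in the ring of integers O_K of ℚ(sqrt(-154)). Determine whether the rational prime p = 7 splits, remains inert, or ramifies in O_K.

d = -154 ≡ 2 (mod 4), so O_K = ℤ[√-154] and disc(K) = 4d = -616.
7 divides disc(K) = -616, so 7 ramifies.

7 is ramified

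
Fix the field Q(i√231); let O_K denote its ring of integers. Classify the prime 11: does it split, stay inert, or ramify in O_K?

p ramifies

Since -231 ≡ 1 mod 4, the ring of integers is ℤ[(1+√-231)/2] with discriminant -231.
disc(K) = -231 = 11·(-21), so p = 11 is ramified.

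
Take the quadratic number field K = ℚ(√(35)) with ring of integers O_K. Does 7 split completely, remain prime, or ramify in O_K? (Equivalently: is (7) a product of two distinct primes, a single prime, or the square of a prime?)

p ramifies

d = 35 ≡ 3 (mod 4), so O_K = ℤ[√35] and disc(K) = 4d = 140.
7 divides disc(K) = 140, so 7 ramifies.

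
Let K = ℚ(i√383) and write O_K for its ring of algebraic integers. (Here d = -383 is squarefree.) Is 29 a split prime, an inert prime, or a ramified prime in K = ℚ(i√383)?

d = -383 ≡ 1 (mod 4), so O_K = ℤ[(1+√-383)/2] and disc(K) = d = -383.
29 ∤ -383, so 29 is unramified.
Euler's criterion: (-383)^14 mod 29 = 1. Thus (-383|29) = 1.
(-383/29) = 1, so 29 splits.

p splits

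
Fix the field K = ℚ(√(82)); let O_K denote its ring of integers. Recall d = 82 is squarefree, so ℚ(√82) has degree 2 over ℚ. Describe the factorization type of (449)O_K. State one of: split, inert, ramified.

split — (449) = 𝔭₁𝔭₂ with 𝔭₁ ≠ 𝔭₂

Since 82 ≢ 1 mod 4, the ring of integers is ℤ[√82] with discriminant 4·82 = 328.
449 ∤ 328, so 449 is unramified.
Legendre symbol by Euler's criterion: (82/449) ≡ 82^224 ≡ 1 (mod 449), i.e. (82/449) = 1.
Legendre symbol 1 ⇒ 449 is split.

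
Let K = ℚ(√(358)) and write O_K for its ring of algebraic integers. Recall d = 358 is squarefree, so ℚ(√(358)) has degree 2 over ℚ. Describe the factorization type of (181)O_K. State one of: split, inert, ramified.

d = 358 ≡ 2 (mod 4), so O_K = ℤ[√358] and disc(K) = 4d = 1432.
181 ∤ 1432, so 181 is unramified.
Euler's criterion: 358^90 mod 181 = 1. Thus (358|181) = 1.
(358/181) = 1, so 181 splits.

split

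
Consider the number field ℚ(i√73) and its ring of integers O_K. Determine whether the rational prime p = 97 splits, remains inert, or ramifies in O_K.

splits completely

Since -73 ≢ 1 mod 4, the ring of integers is ℤ[√-73] with discriminant 4·(-73) = -292.
disc(K) = -292 is not divisible by 97; 97 is unramified.
Compute (-73/97) via Euler: 24^((97-1)/2) mod 97 = 1, so (-73/97) = 1.
d is a quadratic residue mod p, hence 97 splits in O_K.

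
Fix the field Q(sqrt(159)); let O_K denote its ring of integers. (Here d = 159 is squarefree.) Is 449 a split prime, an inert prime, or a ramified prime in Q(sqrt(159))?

Since 159 ≢ 1 mod 4, the ring of integers is ℤ[√159] with discriminant 4·159 = 636.
Since gcd(449, 636) = 1 the prime 449 does not ramify.
Compute (159/449) via Euler: 159^((449-1)/2) mod 449 = 448, so (159/449) = -1.
Legendre symbol -1 ⇒ 449 is inert.

inert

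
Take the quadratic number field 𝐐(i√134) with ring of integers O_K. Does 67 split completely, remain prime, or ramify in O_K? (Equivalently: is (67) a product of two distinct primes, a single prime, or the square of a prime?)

ramified — (67) = 𝔭²

-134 mod 4 = 2, hence disc K = 4·(-134) = -536 and O_K = ℤ[√-134].
disc(K) = -536 = 67·(-8), so p = 67 is ramified.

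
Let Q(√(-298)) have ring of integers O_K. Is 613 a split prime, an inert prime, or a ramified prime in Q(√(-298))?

remains prime (inert)

-298 mod 4 = 2, hence disc K = 4·(-298) = -1192 and O_K = ℤ[√-298].
disc(K) = -1192 is not divisible by 613; 613 is unramified.
Compute (-298/613) via Euler: 315^((613-1)/2) mod 613 = 612, so (-298/613) = -1.
Legendre symbol -1 ⇒ 613 is inert.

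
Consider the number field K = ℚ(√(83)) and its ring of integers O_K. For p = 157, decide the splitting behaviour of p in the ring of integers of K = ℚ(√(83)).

157 remains inert

83 mod 4 = 3, hence disc K = 4·83 = 332 and O_K = ℤ[√83].
Since gcd(157, 332) = 1 the prime 157 does not ramify.
(83/157) = 83^78 mod 157 = 156, giving Legendre symbol -1.
(83/157) = -1, so 157 is inert.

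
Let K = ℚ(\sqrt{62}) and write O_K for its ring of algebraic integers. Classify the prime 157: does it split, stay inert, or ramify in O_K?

Since 62 ≢ 1 mod 4, the ring of integers is ℤ[√62] with discriminant 4·62 = 248.
Since gcd(157, 248) = 1 the prime 157 does not ramify.
(62/157) = 62^78 mod 157 = 156, giving Legendre symbol -1.
(62/157) = -1, so 157 is inert.

inert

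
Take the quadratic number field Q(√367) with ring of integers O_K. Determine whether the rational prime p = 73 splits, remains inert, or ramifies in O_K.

367 mod 4 = 3, hence disc K = 4·367 = 1468 and O_K = ℤ[√367].
Since gcd(73, 1468) = 1 the prime 73 does not ramify.
(367/73) = 2^36 mod 73 = 1, giving Legendre symbol 1.
(367/73) = 1, so 73 splits.

split — (73) = 𝔭₁𝔭₂ with 𝔭₁ ≠ 𝔭₂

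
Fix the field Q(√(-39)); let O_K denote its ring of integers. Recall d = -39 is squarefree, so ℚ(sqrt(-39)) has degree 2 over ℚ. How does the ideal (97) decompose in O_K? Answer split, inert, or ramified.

p is inert

-39 mod 4 = 1, hence disc K = -39 and O_K = ℤ[(1+√-39)/2].
97 ∤ -39, so 97 is unramified.
Legendre symbol by Euler's criterion: (-39/97) ≡ (-39)^48 ≡ 96 (mod 97), i.e. (-39/97) = -1.
d is a non-residue mod p, hence 97 remains inert in O_K.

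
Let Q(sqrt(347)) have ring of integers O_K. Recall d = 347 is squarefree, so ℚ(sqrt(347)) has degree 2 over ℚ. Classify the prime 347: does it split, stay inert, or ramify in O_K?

d = 347 ≡ 3 (mod 4), so O_K = ℤ[√347] and disc(K) = 4d = 1388.
Ramification test: 347 | 1388. The prime 347 ramifies in K.

ramified — (347) = 𝔭²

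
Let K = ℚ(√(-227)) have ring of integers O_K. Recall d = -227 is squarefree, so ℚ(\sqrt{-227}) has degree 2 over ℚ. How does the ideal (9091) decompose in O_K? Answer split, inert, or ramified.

d = -227 ≡ 1 (mod 4), so O_K = ℤ[(1+√-227)/2] and disc(K) = d = -227.
9091 ∤ -227, so 9091 is unramified.
(-227/9091) = 8864^4545 mod 9091 = 1, giving Legendre symbol 1.
(-227/9091) = 1, so 9091 splits.

split — (9091) = 𝔭₁𝔭₂ with 𝔭₁ ≠ 𝔭₂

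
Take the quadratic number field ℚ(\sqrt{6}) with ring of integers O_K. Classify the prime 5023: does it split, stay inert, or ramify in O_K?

Since 6 ≢ 1 mod 4, the ring of integers is ℤ[√6] with discriminant 4·6 = 24.
disc(K) = 24 is not divisible by 5023; 5023 is unramified.
Legendre symbol by Euler's criterion: (6/5023) ≡ 6^2511 ≡ 5022 (mod 5023), i.e. (6/5023) = -1.
Legendre symbol -1 ⇒ 5023 is inert.

inert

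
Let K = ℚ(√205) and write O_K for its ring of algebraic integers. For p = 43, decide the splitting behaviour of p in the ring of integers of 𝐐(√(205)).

p is inert

d = 205 ≡ 1 (mod 4), so O_K = ℤ[(1+√205)/2] and disc(K) = d = 205.
Since gcd(43, 205) = 1 the prime 43 does not ramify.
(205/43) = 33^21 mod 43 = 42, giving Legendre symbol -1.
d is a non-residue mod p, hence 43 remains inert in O_K.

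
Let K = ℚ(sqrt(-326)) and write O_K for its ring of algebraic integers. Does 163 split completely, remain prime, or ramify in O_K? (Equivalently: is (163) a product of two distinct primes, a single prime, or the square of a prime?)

d = -326 ≡ 2 (mod 4), so O_K = ℤ[√-326] and disc(K) = 4d = -1304.
disc(K) = -1304 = 163·(-8), so p = 163 is ramified.

ramifies in O_K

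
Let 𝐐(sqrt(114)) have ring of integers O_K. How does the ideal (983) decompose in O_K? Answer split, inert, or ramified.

d = 114 ≡ 2 (mod 4), so O_K = ℤ[√114] and disc(K) = 4d = 456.
983 ∤ 456, so 983 is unramified.
Legendre symbol by Euler's criterion: (114/983) ≡ 114^491 ≡ 1 (mod 983), i.e. (114/983) = 1.
(114/983) = 1, so 983 splits.

split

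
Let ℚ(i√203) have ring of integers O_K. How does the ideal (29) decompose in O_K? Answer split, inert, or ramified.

ramifies in O_K

Since -203 ≡ 1 mod 4, the ring of integers is ℤ[(1+√-203)/2] with discriminant -203.
disc(K) = -203 = 29·(-7), so p = 29 is ramified.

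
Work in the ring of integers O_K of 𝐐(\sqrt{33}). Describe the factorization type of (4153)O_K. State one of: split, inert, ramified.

Since 33 ≡ 1 mod 4, the ring of integers is ℤ[(1+√33)/2] with discriminant 33.
Since gcd(4153, 33) = 1 the prime 4153 does not ramify.
Legendre symbol by Euler's criterion: (33/4153) ≡ 33^2076 ≡ 4152 (mod 4153), i.e. (33/4153) = -1.
(33/4153) = -1, so 4153 is inert.

inert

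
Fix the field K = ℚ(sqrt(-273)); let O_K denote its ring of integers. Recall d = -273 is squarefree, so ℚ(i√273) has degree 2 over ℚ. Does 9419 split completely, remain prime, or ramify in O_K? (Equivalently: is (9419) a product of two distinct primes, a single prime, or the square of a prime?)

inert — (9419) stays prime in O_K

Since -273 ≢ 1 mod 4, the ring of integers is ℤ[√-273] with discriminant 4·(-273) = -1092.
9419 ∤ -1092, so 9419 is unramified.
Compute (-273/9419) via Euler: 9146^((9419-1)/2) mod 9419 = 9418, so (-273/9419) = -1.
d is a non-residue mod p, hence 9419 remains inert in O_K.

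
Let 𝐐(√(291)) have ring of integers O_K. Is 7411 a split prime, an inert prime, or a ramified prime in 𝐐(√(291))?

291 mod 4 = 3, hence disc K = 4·291 = 1164 and O_K = ℤ[√291].
Since gcd(7411, 1164) = 1 the prime 7411 does not ramify.
Compute (291/7411) via Euler: 291^((7411-1)/2) mod 7411 = 1, so (291/7411) = 1.
d is a quadratic residue mod p, hence 7411 splits in O_K.

p splits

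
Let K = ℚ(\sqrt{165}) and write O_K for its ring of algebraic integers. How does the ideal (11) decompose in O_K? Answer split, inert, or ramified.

165 mod 4 = 1, hence disc K = 165 and O_K = ℤ[(1+√165)/2].
11 divides disc(K) = 165, so 11 ramifies.

p ramifies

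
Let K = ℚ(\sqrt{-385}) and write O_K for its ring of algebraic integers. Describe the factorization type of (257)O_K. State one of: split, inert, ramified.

p splits

d = -385 ≡ 3 (mod 4), so O_K = ℤ[√-385] and disc(K) = 4d = -1540.
257 ∤ -1540, so 257 is unramified.
(-385/257) = 129^128 mod 257 = 1, giving Legendre symbol 1.
d is a quadratic residue mod p, hence 257 splits in O_K.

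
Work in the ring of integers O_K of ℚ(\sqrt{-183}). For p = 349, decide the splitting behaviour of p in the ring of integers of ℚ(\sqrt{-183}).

p is inert

d = -183 ≡ 1 (mod 4), so O_K = ℤ[(1+√-183)/2] and disc(K) = d = -183.
Since gcd(349, -183) = 1 the prime 349 does not ramify.
Legendre symbol by Euler's criterion: (-183/349) ≡ (-183)^174 ≡ 348 (mod 349), i.e. (-183/349) = -1.
d is a non-residue mod p, hence 349 remains inert in O_K.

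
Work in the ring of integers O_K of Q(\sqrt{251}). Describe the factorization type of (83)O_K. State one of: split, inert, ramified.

inert — (83) stays prime in O_K

Since 251 ≢ 1 mod 4, the ring of integers is ℤ[√251] with discriminant 4·251 = 1004.
Since gcd(83, 1004) = 1 the prime 83 does not ramify.
(251/83) = 2^41 mod 83 = 82, giving Legendre symbol -1.
d is a non-residue mod p, hence 83 remains inert in O_K.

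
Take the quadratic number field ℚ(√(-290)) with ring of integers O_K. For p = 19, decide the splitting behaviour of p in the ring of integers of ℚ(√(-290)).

inert

d = -290 ≡ 2 (mod 4), so O_K = ℤ[√-290] and disc(K) = 4d = -1160.
Since gcd(19, -1160) = 1 the prime 19 does not ramify.
(-290/19) = 14^9 mod 19 = 18, giving Legendre symbol -1.
Legendre symbol -1 ⇒ 19 is inert.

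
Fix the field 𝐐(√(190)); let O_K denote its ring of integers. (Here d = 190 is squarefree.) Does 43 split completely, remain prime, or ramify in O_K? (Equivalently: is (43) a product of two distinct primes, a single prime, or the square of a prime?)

190 mod 4 = 2, hence disc K = 4·190 = 760 and O_K = ℤ[√190].
Since gcd(43, 760) = 1 the prime 43 does not ramify.
Euler's criterion: 190^21 mod 43 = 42. Thus (190|43) = -1.
Legendre symbol -1 ⇒ 43 is inert.

p is inert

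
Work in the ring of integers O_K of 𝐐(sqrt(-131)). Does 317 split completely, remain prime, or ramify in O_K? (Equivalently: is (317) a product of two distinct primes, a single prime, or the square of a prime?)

splits completely

d = -131 ≡ 1 (mod 4), so O_K = ℤ[(1+√-131)/2] and disc(K) = d = -131.
disc(K) = -131 is not divisible by 317; 317 is unramified.
(-131/317) = 186^158 mod 317 = 1, giving Legendre symbol 1.
(-131/317) = 1, so 317 splits.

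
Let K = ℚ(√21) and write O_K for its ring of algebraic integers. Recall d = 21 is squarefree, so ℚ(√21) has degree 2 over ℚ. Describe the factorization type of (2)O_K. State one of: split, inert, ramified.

d = 21 ≡ 1 (mod 4), so O_K = ℤ[(1+√21)/2] and disc(K) = d = 21.
Since gcd(2, 21) = 1 the prime 2 does not ramify.
d ≡ 5 (mod 8); the supplementary law gives 2 inert.

2 remains inert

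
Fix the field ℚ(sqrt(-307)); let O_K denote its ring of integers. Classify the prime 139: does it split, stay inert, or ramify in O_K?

inert

-307 mod 4 = 1, hence disc K = -307 and O_K = ℤ[(1+√-307)/2].
139 ∤ -307, so 139 is unramified.
(-307/139) = 110^69 mod 139 = 138, giving Legendre symbol -1.
(-307/139) = -1, so 139 is inert.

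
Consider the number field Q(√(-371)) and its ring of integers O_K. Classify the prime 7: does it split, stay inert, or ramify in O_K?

ramified — (7) = 𝔭²

Since -371 ≡ 1 mod 4, the ring of integers is ℤ[(1+√-371)/2] with discriminant -371.
Ramification test: 7 | -371. The prime 7 ramifies in K.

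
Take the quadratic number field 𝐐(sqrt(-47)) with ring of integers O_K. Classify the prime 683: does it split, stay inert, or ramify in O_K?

d = -47 ≡ 1 (mod 4), so O_K = ℤ[(1+√-47)/2] and disc(K) = d = -47.
disc(K) = -47 is not divisible by 683; 683 is unramified.
Legendre symbol by Euler's criterion: (-47/683) ≡ (-47)^341 ≡ 1 (mod 683), i.e. (-47/683) = 1.
d is a quadratic residue mod p, hence 683 splits in O_K.

split — (683) = 𝔭₁𝔭₂ with 𝔭₁ ≠ 𝔭₂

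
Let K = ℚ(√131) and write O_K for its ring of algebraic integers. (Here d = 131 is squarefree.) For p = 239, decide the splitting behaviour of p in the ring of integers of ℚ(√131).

inert

d = 131 ≡ 3 (mod 4), so O_K = ℤ[√131] and disc(K) = 4d = 524.
Since gcd(239, 524) = 1 the prime 239 does not ramify.
Compute (131/239) via Euler: 131^((239-1)/2) mod 239 = 238, so (131/239) = -1.
d is a non-residue mod p, hence 239 remains inert in O_K.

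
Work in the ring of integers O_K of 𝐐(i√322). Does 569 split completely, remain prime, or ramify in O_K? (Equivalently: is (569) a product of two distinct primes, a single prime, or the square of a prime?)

inert — (569) stays prime in O_K

-322 mod 4 = 2, hence disc K = 4·(-322) = -1288 and O_K = ℤ[√-322].
Since gcd(569, -1288) = 1 the prime 569 does not ramify.
(-322/569) = 247^284 mod 569 = 568, giving Legendre symbol -1.
Legendre symbol -1 ⇒ 569 is inert.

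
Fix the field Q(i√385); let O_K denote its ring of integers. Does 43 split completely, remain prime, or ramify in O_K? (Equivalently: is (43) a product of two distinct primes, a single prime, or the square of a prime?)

p is inert

-385 mod 4 = 3, hence disc K = 4·(-385) = -1540 and O_K = ℤ[√-385].
disc(K) = -1540 is not divisible by 43; 43 is unramified.
(-385/43) = 2^21 mod 43 = 42, giving Legendre symbol -1.
d is a non-residue mod p, hence 43 remains inert in O_K.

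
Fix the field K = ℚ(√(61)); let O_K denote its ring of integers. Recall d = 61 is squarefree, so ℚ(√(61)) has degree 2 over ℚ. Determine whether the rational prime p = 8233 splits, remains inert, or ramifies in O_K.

inert

61 mod 4 = 1, hence disc K = 61 and O_K = ℤ[(1+√61)/2].
Since gcd(8233, 61) = 1 the prime 8233 does not ramify.
Compute (61/8233) via Euler: 61^((8233-1)/2) mod 8233 = 8232, so (61/8233) = -1.
d is a non-residue mod p, hence 8233 remains inert in O_K.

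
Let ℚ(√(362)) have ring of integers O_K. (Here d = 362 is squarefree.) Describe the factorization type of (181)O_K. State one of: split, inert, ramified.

Since 362 ≢ 1 mod 4, the ring of integers is ℤ[√362] with discriminant 4·362 = 1448.
disc(K) = 1448 = 181·8, so p = 181 is ramified.

181 is ramified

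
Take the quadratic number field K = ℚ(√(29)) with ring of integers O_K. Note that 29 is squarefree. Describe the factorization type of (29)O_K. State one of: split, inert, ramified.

ramifies in O_K

29 mod 4 = 1, hence disc K = 29 and O_K = ℤ[(1+√29)/2].
Ramification test: 29 | 29. The prime 29 ramifies in K.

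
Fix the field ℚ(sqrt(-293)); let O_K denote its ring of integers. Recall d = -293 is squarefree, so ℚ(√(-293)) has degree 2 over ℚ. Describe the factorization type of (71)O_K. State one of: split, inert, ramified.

d = -293 ≡ 3 (mod 4), so O_K = ℤ[√-293] and disc(K) = 4d = -1172.
Since gcd(71, -1172) = 1 the prime 71 does not ramify.
Legendre symbol by Euler's criterion: (-293/71) ≡ (-293)^35 ≡ 70 (mod 71), i.e. (-293/71) = -1.
(-293/71) = -1, so 71 is inert.

inert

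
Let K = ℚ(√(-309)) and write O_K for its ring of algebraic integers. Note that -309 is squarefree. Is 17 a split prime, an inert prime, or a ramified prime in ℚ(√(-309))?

17 remains inert

Since -309 ≢ 1 mod 4, the ring of integers is ℤ[√-309] with discriminant 4·(-309) = -1236.
17 ∤ -1236, so 17 is unramified.
Legendre symbol by Euler's criterion: (-309/17) ≡ (-309)^8 ≡ 16 (mod 17), i.e. (-309/17) = -1.
Legendre symbol -1 ⇒ 17 is inert.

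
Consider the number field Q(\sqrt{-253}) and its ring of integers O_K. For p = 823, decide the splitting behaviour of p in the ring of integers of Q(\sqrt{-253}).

Since -253 ≢ 1 mod 4, the ring of integers is ℤ[√-253] with discriminant 4·(-253) = -1012.
disc(K) = -1012 is not divisible by 823; 823 is unramified.
Legendre symbol by Euler's criterion: (-253/823) ≡ (-253)^411 ≡ 822 (mod 823), i.e. (-253/823) = -1.
(-253/823) = -1, so 823 is inert.

inert — (823) stays prime in O_K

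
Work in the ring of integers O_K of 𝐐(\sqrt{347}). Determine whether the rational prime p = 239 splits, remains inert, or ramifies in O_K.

Since 347 ≢ 1 mod 4, the ring of integers is ℤ[√347] with discriminant 4·347 = 1388.
239 ∤ 1388, so 239 is unramified.
Legendre symbol by Euler's criterion: (347/239) ≡ 347^119 ≡ 1 (mod 239), i.e. (347/239) = 1.
Legendre symbol 1 ⇒ 239 is split.

split — (239) = 𝔭₁𝔭₂ with 𝔭₁ ≠ 𝔭₂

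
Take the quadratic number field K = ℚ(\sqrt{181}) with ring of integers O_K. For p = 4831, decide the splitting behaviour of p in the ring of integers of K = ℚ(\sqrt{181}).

d = 181 ≡ 1 (mod 4), so O_K = ℤ[(1+√181)/2] and disc(K) = d = 181.
4831 ∤ 181, so 4831 is unramified.
Euler's criterion: 181^2415 mod 4831 = 1. Thus (181|4831) = 1.
d is a quadratic residue mod p, hence 4831 splits in O_K.

4831 splits in O_K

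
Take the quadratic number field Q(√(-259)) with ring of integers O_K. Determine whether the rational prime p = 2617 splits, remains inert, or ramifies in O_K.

-259 mod 4 = 1, hence disc K = -259 and O_K = ℤ[(1+√-259)/2].
2617 ∤ -259, so 2617 is unramified.
Legendre symbol by Euler's criterion: (-259/2617) ≡ (-259)^1308 ≡ 2616 (mod 2617), i.e. (-259/2617) = -1.
(-259/2617) = -1, so 2617 is inert.

inert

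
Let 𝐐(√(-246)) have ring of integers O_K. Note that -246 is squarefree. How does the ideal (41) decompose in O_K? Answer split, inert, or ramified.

ramified

d = -246 ≡ 2 (mod 4), so O_K = ℤ[√-246] and disc(K) = 4d = -984.
disc(K) = -984 = 41·(-24), so p = 41 is ramified.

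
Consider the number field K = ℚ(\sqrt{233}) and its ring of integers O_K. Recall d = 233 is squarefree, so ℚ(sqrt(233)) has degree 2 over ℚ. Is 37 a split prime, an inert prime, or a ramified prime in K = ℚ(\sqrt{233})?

d = 233 ≡ 1 (mod 4), so O_K = ℤ[(1+√233)/2] and disc(K) = d = 233.
37 ∤ 233, so 37 is unramified.
Compute (233/37) via Euler: 11^((37-1)/2) mod 37 = 1, so (233/37) = 1.
d is a quadratic residue mod p, hence 37 splits in O_K.

splits completely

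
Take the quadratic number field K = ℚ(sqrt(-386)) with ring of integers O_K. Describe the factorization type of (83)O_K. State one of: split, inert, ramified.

-386 mod 4 = 2, hence disc K = 4·(-386) = -1544 and O_K = ℤ[√-386].
Since gcd(83, -1544) = 1 the prime 83 does not ramify.
Legendre symbol by Euler's criterion: (-386/83) ≡ (-386)^41 ≡ 1 (mod 83), i.e. (-386/83) = 1.
d is a quadratic residue mod p, hence 83 splits in O_K.

p splits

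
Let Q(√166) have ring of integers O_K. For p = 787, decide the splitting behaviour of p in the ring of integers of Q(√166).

p splits

d = 166 ≡ 2 (mod 4), so O_K = ℤ[√166] and disc(K) = 4d = 664.
Since gcd(787, 664) = 1 the prime 787 does not ramify.
Legendre symbol by Euler's criterion: (166/787) ≡ 166^393 ≡ 1 (mod 787), i.e. (166/787) = 1.
Legendre symbol 1 ⇒ 787 is split.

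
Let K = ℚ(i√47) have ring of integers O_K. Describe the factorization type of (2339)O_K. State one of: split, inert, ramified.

2339 splits in O_K

Since -47 ≡ 1 mod 4, the ring of integers is ℤ[(1+√-47)/2] with discriminant -47.
2339 ∤ -47, so 2339 is unramified.
(-47/2339) = 2292^1169 mod 2339 = 1, giving Legendre symbol 1.
Legendre symbol 1 ⇒ 2339 is split.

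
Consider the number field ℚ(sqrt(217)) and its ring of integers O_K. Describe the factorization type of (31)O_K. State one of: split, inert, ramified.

p ramifies

217 mod 4 = 1, hence disc K = 217 and O_K = ℤ[(1+√217)/2].
Ramification test: 31 | 217. The prime 31 ramifies in K.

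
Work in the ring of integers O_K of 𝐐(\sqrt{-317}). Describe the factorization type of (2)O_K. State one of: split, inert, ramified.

Since -317 ≢ 1 mod 4, the ring of integers is ℤ[√-317] with discriminant 4·(-317) = -1268.
disc(K) = -1268 = 2·(-634), so p = 2 is ramified.

ramified — (2) = 𝔭²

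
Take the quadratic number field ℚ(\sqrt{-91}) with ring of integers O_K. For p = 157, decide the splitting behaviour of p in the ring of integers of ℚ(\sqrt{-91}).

d = -91 ≡ 1 (mod 4), so O_K = ℤ[(1+√-91)/2] and disc(K) = d = -91.
disc(K) = -91 is not divisible by 157; 157 is unramified.
Euler's criterion: (-91)^78 mod 157 = 156. Thus (-91|157) = -1.
(-91/157) = -1, so 157 is inert.

inert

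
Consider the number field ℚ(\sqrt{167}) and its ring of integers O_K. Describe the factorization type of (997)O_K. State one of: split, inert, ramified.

997 splits in O_K

167 mod 4 = 3, hence disc K = 4·167 = 668 and O_K = ℤ[√167].
997 ∤ 668, so 997 is unramified.
Compute (167/997) via Euler: 167^((997-1)/2) mod 997 = 1, so (167/997) = 1.
(167/997) = 1, so 997 splits.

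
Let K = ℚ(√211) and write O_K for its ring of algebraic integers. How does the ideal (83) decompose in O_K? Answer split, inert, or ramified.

211 mod 4 = 3, hence disc K = 4·211 = 844 and O_K = ℤ[√211].
83 ∤ 844, so 83 is unramified.
Legendre symbol by Euler's criterion: (211/83) ≡ 211^41 ≡ 82 (mod 83), i.e. (211/83) = -1.
d is a non-residue mod p, hence 83 remains inert in O_K.

inert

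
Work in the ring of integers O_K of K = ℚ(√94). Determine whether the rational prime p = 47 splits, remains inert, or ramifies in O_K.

47 is ramified

d = 94 ≡ 2 (mod 4), so O_K = ℤ[√94] and disc(K) = 4d = 376.
Ramification test: 47 | 376. The prime 47 ramifies in K.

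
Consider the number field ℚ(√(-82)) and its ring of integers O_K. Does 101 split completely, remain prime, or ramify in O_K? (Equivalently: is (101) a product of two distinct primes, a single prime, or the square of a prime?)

d = -82 ≡ 2 (mod 4), so O_K = ℤ[√-82] and disc(K) = 4d = -328.
disc(K) = -328 is not divisible by 101; 101 is unramified.
Legendre symbol by Euler's criterion: (-82/101) ≡ (-82)^50 ≡ 1 (mod 101), i.e. (-82/101) = 1.
d is a quadratic residue mod p, hence 101 splits in O_K.

split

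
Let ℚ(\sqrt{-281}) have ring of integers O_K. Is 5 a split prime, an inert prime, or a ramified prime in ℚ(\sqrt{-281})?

split — (5) = 𝔭₁𝔭₂ with 𝔭₁ ≠ 𝔭₂

Since -281 ≢ 1 mod 4, the ring of integers is ℤ[√-281] with discriminant 4·(-281) = -1124.
Since gcd(5, -1124) = 1 the prime 5 does not ramify.
Compute (-281/5) via Euler: 4^((5-1)/2) mod 5 = 1, so (-281/5) = 1.
Legendre symbol 1 ⇒ 5 is split.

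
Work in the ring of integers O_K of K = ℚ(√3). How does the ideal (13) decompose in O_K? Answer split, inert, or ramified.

3 mod 4 = 3, hence disc K = 4·3 = 12 and O_K = ℤ[√3].
disc(K) = 12 is not divisible by 13; 13 is unramified.
Euler's criterion: 3^6 mod 13 = 1. Thus (3|13) = 1.
Legendre symbol 1 ⇒ 13 is split.

splits completely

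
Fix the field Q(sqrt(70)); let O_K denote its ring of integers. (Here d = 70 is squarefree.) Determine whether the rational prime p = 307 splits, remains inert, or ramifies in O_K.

Since 70 ≢ 1 mod 4, the ring of integers is ℤ[√70] with discriminant 4·70 = 280.
disc(K) = 280 is not divisible by 307; 307 is unramified.
Compute (70/307) via Euler: 70^((307-1)/2) mod 307 = 1, so (70/307) = 1.
Legendre symbol 1 ⇒ 307 is split.

splits completely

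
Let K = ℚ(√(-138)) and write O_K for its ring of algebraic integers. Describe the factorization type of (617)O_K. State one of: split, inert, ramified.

split — (617) = 𝔭₁𝔭₂ with 𝔭₁ ≠ 𝔭₂

d = -138 ≡ 2 (mod 4), so O_K = ℤ[√-138] and disc(K) = 4d = -552.
617 ∤ -552, so 617 is unramified.
(-138/617) = 479^308 mod 617 = 1, giving Legendre symbol 1.
(-138/617) = 1, so 617 splits.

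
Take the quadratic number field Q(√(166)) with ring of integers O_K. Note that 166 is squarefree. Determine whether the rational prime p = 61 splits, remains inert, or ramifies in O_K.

61 remains inert

d = 166 ≡ 2 (mod 4), so O_K = ℤ[√166] and disc(K) = 4d = 664.
disc(K) = 664 is not divisible by 61; 61 is unramified.
Legendre symbol by Euler's criterion: (166/61) ≡ 166^30 ≡ 60 (mod 61), i.e. (166/61) = -1.
Legendre symbol -1 ⇒ 61 is inert.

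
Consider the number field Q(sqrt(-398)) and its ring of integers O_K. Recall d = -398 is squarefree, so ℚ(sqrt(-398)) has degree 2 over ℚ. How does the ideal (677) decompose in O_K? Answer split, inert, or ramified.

Since -398 ≢ 1 mod 4, the ring of integers is ℤ[√-398] with discriminant 4·(-398) = -1592.
Since gcd(677, -1592) = 1 the prime 677 does not ramify.
Euler's criterion: (-398)^338 mod 677 = 676. Thus (-398|677) = -1.
d is a non-residue mod p, hence 677 remains inert in O_K.

inert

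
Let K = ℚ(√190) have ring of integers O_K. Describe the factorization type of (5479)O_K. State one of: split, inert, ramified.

5479 remains inert

190 mod 4 = 2, hence disc K = 4·190 = 760 and O_K = ℤ[√190].
5479 ∤ 760, so 5479 is unramified.
Euler's criterion: 190^2739 mod 5479 = 5478. Thus (190|5479) = -1.
d is a non-residue mod p, hence 5479 remains inert in O_K.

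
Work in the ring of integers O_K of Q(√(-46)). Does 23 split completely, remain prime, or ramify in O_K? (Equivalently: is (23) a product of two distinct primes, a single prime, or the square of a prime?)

ramified — (23) = 𝔭²

d = -46 ≡ 2 (mod 4), so O_K = ℤ[√-46] and disc(K) = 4d = -184.
Ramification test: 23 | -184. The prime 23 ramifies in K.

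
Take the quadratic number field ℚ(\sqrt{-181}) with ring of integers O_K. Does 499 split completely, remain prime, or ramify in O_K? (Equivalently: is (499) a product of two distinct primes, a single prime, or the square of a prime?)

499 remains inert

d = -181 ≡ 3 (mod 4), so O_K = ℤ[√-181] and disc(K) = 4d = -724.
499 ∤ -724, so 499 is unramified.
Euler's criterion: (-181)^249 mod 499 = 498. Thus (-181|499) = -1.
Legendre symbol -1 ⇒ 499 is inert.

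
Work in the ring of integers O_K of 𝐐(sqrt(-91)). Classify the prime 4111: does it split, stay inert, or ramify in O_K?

-91 mod 4 = 1, hence disc K = -91 and O_K = ℤ[(1+√-91)/2].
Since gcd(4111, -91) = 1 the prime 4111 does not ramify.
Compute (-91/4111) via Euler: 4020^((4111-1)/2) mod 4111 = 1, so (-91/4111) = 1.
d is a quadratic residue mod p, hence 4111 splits in O_K.

p splits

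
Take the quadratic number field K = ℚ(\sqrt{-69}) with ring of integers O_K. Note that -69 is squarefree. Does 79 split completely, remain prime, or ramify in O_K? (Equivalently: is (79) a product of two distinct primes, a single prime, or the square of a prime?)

Since -69 ≢ 1 mod 4, the ring of integers is ℤ[√-69] with discriminant 4·(-69) = -276.
Since gcd(79, -276) = 1 the prime 79 does not ramify.
Compute (-69/79) via Euler: 10^((79-1)/2) mod 79 = 1, so (-69/79) = 1.
d is a quadratic residue mod p, hence 79 splits in O_K.

splits completely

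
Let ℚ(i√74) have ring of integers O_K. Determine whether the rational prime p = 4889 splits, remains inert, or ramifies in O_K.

Since -74 ≢ 1 mod 4, the ring of integers is ℤ[√-74] with discriminant 4·(-74) = -296.
Since gcd(4889, -296) = 1 the prime 4889 does not ramify.
(-74/4889) = 4815^2444 mod 4889 = 4888, giving Legendre symbol -1.
Legendre symbol -1 ⇒ 4889 is inert.

inert — (4889) stays prime in O_K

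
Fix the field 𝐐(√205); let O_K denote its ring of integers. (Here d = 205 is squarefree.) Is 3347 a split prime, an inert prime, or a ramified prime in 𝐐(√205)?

205 mod 4 = 1, hence disc K = 205 and O_K = ℤ[(1+√205)/2].
disc(K) = 205 is not divisible by 3347; 3347 is unramified.
Compute (205/3347) via Euler: 205^((3347-1)/2) mod 3347 = 1, so (205/3347) = 1.
Legendre symbol 1 ⇒ 3347 is split.

p splits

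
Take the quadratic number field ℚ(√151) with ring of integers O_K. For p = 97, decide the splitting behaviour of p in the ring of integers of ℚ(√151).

151 mod 4 = 3, hence disc K = 4·151 = 604 and O_K = ℤ[√151].
disc(K) = 604 is not divisible by 97; 97 is unramified.
Legendre symbol by Euler's criterion: (151/97) ≡ 151^48 ≡ 1 (mod 97), i.e. (151/97) = 1.
d is a quadratic residue mod p, hence 97 splits in O_K.

splits completely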